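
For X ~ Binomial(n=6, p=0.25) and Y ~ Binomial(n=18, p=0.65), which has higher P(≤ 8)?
X has higher probability (P(X ≤ 8) = 1.0000 > P(Y ≤ 8) = 0.0597)

Compute P(≤ 8) for each distribution:

X ~ Binomial(n=6, p=0.25):
P(X ≤ 8) = 1.0000

Y ~ Binomial(n=18, p=0.65):
P(Y ≤ 8) = 0.0597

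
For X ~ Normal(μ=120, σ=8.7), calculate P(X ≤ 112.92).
0.207882

We have X ~ Normal(μ=120, σ=8.7).

The CDF gives us P(X ≤ k).

Using the CDF:
P(X ≤ 112.92) = 0.207882

This means there's approximately a 20.8% chance that X is at most 112.92.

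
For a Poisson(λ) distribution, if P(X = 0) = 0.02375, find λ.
λ = 3.7402

For a Poisson(λ) distribution, the PMF at 0 is:
P(X = 0) = λ^0 e^(-λ) / 0! = e^(-λ)

Given P(X = 0) = 0.02375:
e^(-λ) = 0.02375
-λ = ln(0.02375)
λ = -ln(0.02375) = 3.7402

Verification: e^(-3.7402) = 0.02375 ✓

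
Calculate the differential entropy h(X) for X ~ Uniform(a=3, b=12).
2.1972 nats

We have X ~ Uniform(a=3, b=12).

The differential entropy measures the uncertainty or information content of the distribution.

For a Uniform distribution with a=3, b=12:
h(X) = 2.1972 nats

(In bits, this would be 3.1699 bits.)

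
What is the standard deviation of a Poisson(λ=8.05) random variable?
2.8373

We have X ~ Poisson(λ=8.05).

For a Poisson distribution with λ=8.05:
σ = √Var(X) = 2.8373

The standard deviation is the square root of the variance.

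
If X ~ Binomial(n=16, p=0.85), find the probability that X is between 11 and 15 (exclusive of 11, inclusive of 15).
0.846698

We have X ~ Binomial(n=16, p=0.85).

To find P(11 < X ≤ 15), we use:
P(11 < X ≤ 15) = P(X ≤ 15) - P(X ≤ 11)
                 = F(15) - F(11)
                 = 0.925749 - 0.079051
                 = 0.846698

So there's approximately a 84.7% chance that X falls in this range.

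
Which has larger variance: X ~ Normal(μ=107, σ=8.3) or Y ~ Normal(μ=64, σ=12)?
Y has larger variance (144.0000 > 68.8900)

Compute the variance for each distribution:

X ~ Normal(μ=107, σ=8.3):
Var(X) = 68.8900

Y ~ Normal(μ=64, σ=12):
Var(Y) = 144.0000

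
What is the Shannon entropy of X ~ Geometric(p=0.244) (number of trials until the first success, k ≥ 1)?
2.2772 nats

We have X ~ Geometric(p=0.244) (number of trials until the first success, k ≥ 1).

The Shannon entropy measures the uncertainty or information content of the distribution.

For a Geometric distribution with p=0.244 (number of trials until the first success, k ≥ 1):
H(X) = 2.2772 nats

(In bits, this would be 3.2854 bits.)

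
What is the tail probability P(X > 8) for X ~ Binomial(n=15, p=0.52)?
0.360649

We have X ~ Binomial(n=15, p=0.52).

P(X > 8) = 1 - P(X ≤ 8)
                = 1 - F(8)
                = 1 - 0.639351
                = 0.360649

So there's approximately a 36.1% chance that X exceeds 8.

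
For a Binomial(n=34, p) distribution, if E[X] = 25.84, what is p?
p = 0.76

For a Binomial(n, p) distribution:
E[X] = n × p

Given n = 34 and E[X] = 25.84:
25.84 = 34 × p
p = 25.84 / 34 = 0.76

Verification: Binomial(34, 0.76) has E[X] = 25.84 ✓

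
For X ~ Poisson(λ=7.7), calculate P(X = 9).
0.118737

We have X ~ Poisson(λ=7.7).

For a Poisson distribution, the PMF gives us the probability of each outcome.

Using the PMF formula:
P(X = 9) = 0.118737

Rounded to 4 decimal places: 0.1187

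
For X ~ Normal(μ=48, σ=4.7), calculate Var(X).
22.0900

We have X ~ Normal(μ=48, σ=4.7).

For a Normal distribution with μ=48, σ=4.7:
Var(X) = 22.0900

The variance measures the spread of the distribution around the mean.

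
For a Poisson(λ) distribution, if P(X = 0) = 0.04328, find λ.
λ = 3.1401

For a Poisson(λ) distribution, the PMF at 0 is:
P(X = 0) = λ^0 e^(-λ) / 0! = e^(-λ)

Given P(X = 0) = 0.04328:
e^(-λ) = 0.04328
-λ = ln(0.04328)
λ = -ln(0.04328) = 3.1401

Verification: e^(-3.1401) = 0.04328 ✓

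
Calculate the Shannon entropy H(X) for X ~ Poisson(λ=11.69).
2.6408 nats

We have X ~ Poisson(λ=11.69).

The Shannon entropy measures the uncertainty or information content of the distribution.

For a Poisson distribution with λ=11.69:
H(X) = 2.6408 nats

(In bits, this would be 3.8099 bits.)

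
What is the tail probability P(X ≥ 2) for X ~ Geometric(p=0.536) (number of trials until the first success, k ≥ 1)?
0.464000

We have X ~ Geometric(p=0.536) (number of trials until the first success, k ≥ 1).

For discrete distributions, P(X ≥ 2) = 1 - P(X ≤ 1).

P(X ≤ 1) = 0.536000
P(X ≥ 2) = 1 - 0.536000 = 0.464000

So there's approximately a 46.4% chance that X is at least 2.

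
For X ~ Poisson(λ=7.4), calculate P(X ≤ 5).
0.252557

We have X ~ Poisson(λ=7.4).

The CDF gives us P(X ≤ k).

Using the CDF:
P(X ≤ 5) = 0.252557

This means there's approximately a 25.3% chance that X is at most 5.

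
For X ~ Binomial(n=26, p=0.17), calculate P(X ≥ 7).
0.139556

We have X ~ Binomial(n=26, p=0.17).

For discrete distributions, P(X ≥ 7) = 1 - P(X ≤ 6).

P(X ≤ 6) = 0.860444
P(X ≥ 7) = 1 - 0.860444 = 0.139556

So there's approximately a 14.0% chance that X is at least 7.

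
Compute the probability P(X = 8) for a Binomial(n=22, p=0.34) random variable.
0.169936

We have X ~ Binomial(n=22, p=0.34).

For a Binomial distribution, the PMF gives us the probability of each outcome.

Using the PMF formula:
P(X = 8) = 0.169936

Rounded to 4 decimal places: 0.1699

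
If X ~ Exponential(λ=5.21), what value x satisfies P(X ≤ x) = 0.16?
0.0335

We have X ~ Exponential(λ=5.21).

We want to find x such that P(X ≤ x) = 0.16.

This is the 16th percentile, which means 16% of values fall below this point.

Using the inverse CDF (quantile function):
x = F⁻¹(0.16) = 0.0335

Verification: P(X ≤ 0.0335) = 0.16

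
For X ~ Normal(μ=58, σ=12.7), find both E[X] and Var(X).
E[X] = 58.0000, Var(X) = 161.2900

We have X ~ Normal(μ=58, σ=12.7).

For a Normal distribution with μ=58, σ=12.7:

Expected value:
E[X] = 58.0000

Variance:
Var(X) = 161.2900

Standard deviation:
σ = √Var(X) = 12.7000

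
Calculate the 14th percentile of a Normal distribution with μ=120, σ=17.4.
101.2024

We have X ~ Normal(μ=120, σ=17.4).

We want to find x such that P(X ≤ x) = 0.14.

This is the 14th percentile, which means 14% of values fall below this point.

Using the inverse CDF (quantile function):
x = F⁻¹(0.14) = 101.2024

Verification: P(X ≤ 101.2024) = 0.14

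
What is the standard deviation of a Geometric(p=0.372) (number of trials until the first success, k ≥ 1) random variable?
2.1303

We have X ~ Geometric(p=0.372) (number of trials until the first success, k ≥ 1).

For a Geometric distribution with p=0.372 (number of trials until the first success, k ≥ 1):
σ = √Var(X) = 2.1303

The standard deviation is the square root of the variance.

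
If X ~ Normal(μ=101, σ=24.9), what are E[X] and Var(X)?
E[X] = 101.0000, Var(X) = 620.0100

We have X ~ Normal(μ=101, σ=24.9).

For a Normal distribution with μ=101, σ=24.9:

Expected value:
E[X] = 101.0000

Variance:
Var(X) = 620.0100

Standard deviation:
σ = √Var(X) = 24.9000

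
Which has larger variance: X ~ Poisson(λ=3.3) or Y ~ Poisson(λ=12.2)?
Y has larger variance (12.2000 > 3.3000)

Compute the variance for each distribution:

X ~ Poisson(λ=3.3):
Var(X) = 3.3000

Y ~ Poisson(λ=12.2):
Var(Y) = 12.2000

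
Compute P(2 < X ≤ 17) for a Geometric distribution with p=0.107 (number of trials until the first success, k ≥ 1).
0.651408

We have X ~ Geometric(p=0.107) (number of trials until the first success, k ≥ 1).

To find P(2 < X ≤ 17), we use:
P(2 < X ≤ 17) = P(X ≤ 17) - P(X ≤ 2)
                 = F(17) - F(2)
                 = 0.853959 - 0.202551
                 = 0.651408

So there's approximately a 65.1% chance that X falls in this range.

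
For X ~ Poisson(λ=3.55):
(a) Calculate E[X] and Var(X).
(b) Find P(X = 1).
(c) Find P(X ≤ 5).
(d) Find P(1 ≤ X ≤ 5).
(a) E[X] = 3.5500, Var(X) = 3.5500
(b) P(X = 1) = 0.101972
(c) P(X ≤ 5) = 0.850935
(d) P(1 ≤ X ≤ 5) = 0.822210

We have X ~ Poisson(λ=3.55).

(a) Moments:
E[X] = 3.5500
Var(X) = 3.5500
σ = √Var(X) = 1.8841

(b) Point probability using PMF:
P(X = 1) = 0.101972

(c) Cumulative probability using CDF:
P(X ≤ 5) = F(5) = 0.850935

(d) Range probability:
P(1 ≤ X ≤ 5) = P(X ≤ 5) - P(X ≤ 0)
                   = F(5) - F(0)
                   = 0.850935 - 0.028725
                   = 0.822210

This means approximately 82.2% of outcomes fall in the interval [1, 5].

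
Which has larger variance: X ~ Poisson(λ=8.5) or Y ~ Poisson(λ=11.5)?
Y has larger variance (11.5000 > 8.5000)

Compute the variance for each distribution:

X ~ Poisson(λ=8.5):
Var(X) = 8.5000

Y ~ Poisson(λ=11.5):
Var(Y) = 11.5000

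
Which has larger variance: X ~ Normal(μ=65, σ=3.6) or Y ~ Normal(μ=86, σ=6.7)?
Y has larger variance (44.8900 > 12.9600)

Compute the variance for each distribution:

X ~ Normal(μ=65, σ=3.6):
Var(X) = 12.9600

Y ~ Normal(μ=86, σ=6.7):
Var(Y) = 44.8900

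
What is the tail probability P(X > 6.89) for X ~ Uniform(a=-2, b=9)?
0.191818

We have X ~ Uniform(a=-2, b=9).

P(X > 6.89) = 1 - P(X ≤ 6.89)
                = 1 - F(6.89)
                = 1 - 0.808182
                = 0.191818

So there's approximately a 19.2% chance that X exceeds 6.89.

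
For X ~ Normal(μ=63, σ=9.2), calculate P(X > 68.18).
0.286703

We have X ~ Normal(μ=63, σ=9.2).

P(X > 68.18) = 1 - P(X ≤ 68.18)
                = 1 - F(68.18)
                = 1 - 0.713297
                = 0.286703

So there's approximately a 28.7% chance that X exceeds 68.18.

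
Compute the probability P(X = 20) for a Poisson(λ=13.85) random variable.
0.026785

We have X ~ Poisson(λ=13.85).

For a Poisson distribution, the PMF gives us the probability of each outcome.

Using the PMF formula:
P(X = 20) = 0.026785

Rounded to 4 decimal places: 0.0268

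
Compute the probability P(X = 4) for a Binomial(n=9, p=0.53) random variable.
0.228015

We have X ~ Binomial(n=9, p=0.53).

For a Binomial distribution, the PMF gives us the probability of each outcome.

Using the PMF formula:
P(X = 4) = 0.228015

Rounded to 4 decimal places: 0.2280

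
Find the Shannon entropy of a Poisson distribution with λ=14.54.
2.7514 nats

We have X ~ Poisson(λ=14.54).

The Shannon entropy measures the uncertainty or information content of the distribution.

For a Poisson distribution with λ=14.54:
H(X) = 2.7514 nats

(In bits, this would be 3.9695 bits.)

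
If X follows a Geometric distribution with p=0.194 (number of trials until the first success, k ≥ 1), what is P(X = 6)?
0.065990

We have X ~ Geometric(p=0.194) (number of trials until the first success, k ≥ 1).

For a Geometric distribution, the PMF gives us the probability of each outcome.

Using the PMF formula:
P(X = 6) = 0.065990

Rounded to 4 decimal places: 0.0660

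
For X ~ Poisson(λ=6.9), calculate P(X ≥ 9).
0.257967

We have X ~ Poisson(λ=6.9).

For discrete distributions, P(X ≥ 9) = 1 - P(X ≤ 8).

P(X ≤ 8) = 0.742033
P(X ≥ 9) = 1 - 0.742033 = 0.257967

So there's approximately a 25.8% chance that X is at least 9.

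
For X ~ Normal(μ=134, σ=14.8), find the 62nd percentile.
138.5211

We have X ~ Normal(μ=134, σ=14.8).

We want to find x such that P(X ≤ x) = 0.62.

This is the 62nd percentile, which means 62% of values fall below this point.

Using the inverse CDF (quantile function):
x = F⁻¹(0.62) = 138.5211

Verification: P(X ≤ 138.5211) = 0.62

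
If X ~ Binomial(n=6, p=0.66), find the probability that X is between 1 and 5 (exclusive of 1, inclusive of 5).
0.897809

We have X ~ Binomial(n=6, p=0.66).

To find P(1 < X ≤ 5), we use:
P(1 < X ≤ 5) = P(X ≤ 5) - P(X ≤ 1)
                 = F(5) - F(1)
                 = 0.917346 - 0.019537
                 = 0.897809

So there's approximately a 89.8% chance that X falls in this range.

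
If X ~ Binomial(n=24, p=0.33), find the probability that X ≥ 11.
0.132236

We have X ~ Binomial(n=24, p=0.33).

For discrete distributions, P(X ≥ 11) = 1 - P(X ≤ 10).

P(X ≤ 10) = 0.867764
P(X ≥ 11) = 1 - 0.867764 = 0.132236

So there's approximately a 13.2% chance that X is at least 11.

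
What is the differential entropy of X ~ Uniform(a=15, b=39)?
3.1781 nats

We have X ~ Uniform(a=15, b=39).

The differential entropy measures the uncertainty or information content of the distribution.

For a Uniform distribution with a=15, b=39:
h(X) = 3.1781 nats

(In bits, this would be 4.5850 bits.)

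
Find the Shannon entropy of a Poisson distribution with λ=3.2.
1.9667 nats

We have X ~ Poisson(λ=3.2).

The Shannon entropy measures the uncertainty or information content of the distribution.

For a Poisson distribution with λ=3.2:
H(X) = 1.9667 nats

(In bits, this would be 2.8373 bits.)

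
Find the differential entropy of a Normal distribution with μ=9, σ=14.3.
4.0792 nats

We have X ~ Normal(μ=9, σ=14.3).

The differential entropy measures the uncertainty or information content of the distribution.

For a Normal distribution with μ=9, σ=14.3:
h(X) = 4.0792 nats

(In bits, this would be 5.8850 bits.)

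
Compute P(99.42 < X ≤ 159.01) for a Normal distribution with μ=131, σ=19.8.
0.866052

We have X ~ Normal(μ=131, σ=19.8).

To find P(99.42 < X ≤ 159.01), we use:
P(99.42 < X ≤ 159.01) = P(X ≤ 159.01) - P(X ≤ 99.42)
                 = F(159.01) - F(99.42)
                 = 0.921414 - 0.055362
                 = 0.866052

So there's approximately a 86.6% chance that X falls in this range.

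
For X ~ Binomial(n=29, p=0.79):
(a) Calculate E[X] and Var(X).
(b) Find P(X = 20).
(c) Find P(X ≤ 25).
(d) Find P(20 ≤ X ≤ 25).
(a) E[X] = 22.9100, Var(X) = 4.8111
(b) P(X = 20) = 0.071313
(c) P(X ≤ 25) = 0.886074
(d) P(20 ≤ X ≤ 25) = 0.820415

We have X ~ Binomial(n=29, p=0.79).

(a) Moments:
E[X] = 22.9100
Var(X) = 4.8111
σ = √Var(X) = 2.1934

(b) Point probability using PMF:
P(X = 20) = 0.071313

(c) Cumulative probability using CDF:
P(X ≤ 25) = F(25) = 0.886074

(d) Range probability:
P(20 ≤ X ≤ 25) = P(X ≤ 25) - P(X ≤ 19)
                   = F(25) - F(19)
                   = 0.886074 - 0.065659
                   = 0.820415

This means approximately 82.0% of outcomes fall in the interval [20, 25].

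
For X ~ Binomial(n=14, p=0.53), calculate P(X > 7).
0.485223

We have X ~ Binomial(n=14, p=0.53).

P(X > 7) = 1 - P(X ≤ 7)
                = 1 - F(7)
                = 1 - 0.514777
                = 0.485223

So there's approximately a 48.5% chance that X exceeds 7.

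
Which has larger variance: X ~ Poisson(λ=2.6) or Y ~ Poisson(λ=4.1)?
Y has larger variance (4.1000 > 2.6000)

Compute the variance for each distribution:

X ~ Poisson(λ=2.6):
Var(X) = 2.6000

Y ~ Poisson(λ=4.1):
Var(Y) = 4.1000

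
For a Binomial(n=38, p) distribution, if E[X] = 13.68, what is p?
p = 0.36

For a Binomial(n, p) distribution:
E[X] = n × p

Given n = 38 and E[X] = 13.68:
13.68 = 38 × p
p = 13.68 / 38 = 0.36

Verification: Binomial(38, 0.36) has E[X] = 13.68 ✓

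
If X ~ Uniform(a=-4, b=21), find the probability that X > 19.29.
0.068400

We have X ~ Uniform(a=-4, b=21).

P(X > 19.29) = 1 - P(X ≤ 19.29)
                = 1 - F(19.29)
                = 1 - 0.931600
                = 0.068400

So there's approximately a 6.8% chance that X exceeds 19.29.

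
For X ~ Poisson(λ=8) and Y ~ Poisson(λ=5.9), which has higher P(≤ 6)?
Y has higher probability (P(Y ≤ 6) = 0.6224 > P(X ≤ 6) = 0.3134)

Compute P(≤ 6) for each distribution:

X ~ Poisson(λ=8):
P(X ≤ 6) = 0.3134

Y ~ Poisson(λ=5.9):
P(Y ≤ 6) = 0.6224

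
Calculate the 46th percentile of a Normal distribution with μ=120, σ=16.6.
118.3328

We have X ~ Normal(μ=120, σ=16.6).

We want to find x such that P(X ≤ x) = 0.46.

This is the 46th percentile, which means 46% of values fall below this point.

Using the inverse CDF (quantile function):
x = F⁻¹(0.46) = 118.3328

Verification: P(X ≤ 118.3328) = 0.46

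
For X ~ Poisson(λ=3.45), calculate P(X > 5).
0.135849

We have X ~ Poisson(λ=3.45).

P(X > 5) = 1 - P(X ≤ 5)
                = 1 - F(5)
                = 1 - 0.864151
                = 0.135849

So there's approximately a 13.6% chance that X exceeds 5.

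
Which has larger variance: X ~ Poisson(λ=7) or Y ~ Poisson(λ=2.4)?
X has larger variance (7.0000 > 2.4000)

Compute the variance for each distribution:

X ~ Poisson(λ=7):
Var(X) = 7.0000

Y ~ Poisson(λ=2.4):
Var(Y) = 2.4000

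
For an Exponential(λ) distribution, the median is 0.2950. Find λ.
λ = 2.3497

For X ~ Exponential(λ), the CDF is F(x) = 1 - e^(-λx).
The median m satisfies F(m) = 0.5:
1 - e^(-λm) = 0.5
e^(-λm) = 0.5
λm = ln(2)
m = ln(2) / λ

Given m = 0.2950:
λ = ln(2) / 0.2950 = 0.693147 / 0.2950 = 2.3497

Verification: ln(2) / 2.3497 = 0.2950 ✓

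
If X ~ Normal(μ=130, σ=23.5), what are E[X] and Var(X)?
E[X] = 130.0000, Var(X) = 552.2500

We have X ~ Normal(μ=130, σ=23.5).

For a Normal distribution with μ=130, σ=23.5:

Expected value:
E[X] = 130.0000

Variance:
Var(X) = 552.2500

Standard deviation:
σ = √Var(X) = 23.5000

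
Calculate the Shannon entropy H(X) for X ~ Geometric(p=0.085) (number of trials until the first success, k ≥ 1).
3.4213 nats

We have X ~ Geometric(p=0.085) (number of trials until the first success, k ≥ 1).

The Shannon entropy measures the uncertainty or information content of the distribution.

For a Geometric distribution with p=0.085 (number of trials until the first success, k ≥ 1):
H(X) = 3.4213 nats

(In bits, this would be 4.9360 bits.)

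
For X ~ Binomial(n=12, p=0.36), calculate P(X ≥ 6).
0.235240

We have X ~ Binomial(n=12, p=0.36).

For discrete distributions, P(X ≥ 6) = 1 - P(X ≤ 5).

P(X ≤ 5) = 0.764760
P(X ≥ 6) = 1 - 0.764760 = 0.235240

So there's approximately a 23.5% chance that X is at least 6.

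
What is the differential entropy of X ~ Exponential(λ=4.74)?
-0.5560 nats

We have X ~ Exponential(λ=4.74).

The differential entropy measures the uncertainty or information content of the distribution.

For an Exponential distribution with λ=4.74:
h(X) = -0.5560 nats

(In bits, this would be -0.8022 bits.)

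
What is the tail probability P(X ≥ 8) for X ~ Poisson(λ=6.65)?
0.349291

We have X ~ Poisson(λ=6.65).

For discrete distributions, P(X ≥ 8) = 1 - P(X ≤ 7).

P(X ≤ 7) = 0.650709
P(X ≥ 8) = 1 - 0.650709 = 0.349291

So there's approximately a 34.9% chance that X is at least 8.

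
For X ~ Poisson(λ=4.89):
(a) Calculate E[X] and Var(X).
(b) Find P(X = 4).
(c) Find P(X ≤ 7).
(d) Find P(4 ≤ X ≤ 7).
(a) E[X] = 4.8900, Var(X) = 4.8900
(b) P(X = 4) = 0.179194
(c) P(X ≤ 7) = 0.877862
(d) P(4 ≤ X ≤ 7) = 0.597054

We have X ~ Poisson(λ=4.89).

(a) Moments:
E[X] = 4.8900
Var(X) = 4.8900
σ = √Var(X) = 2.2113

(b) Point probability using PMF:
P(X = 4) = 0.179194

(c) Cumulative probability using CDF:
P(X ≤ 7) = F(7) = 0.877862

(d) Range probability:
P(4 ≤ X ≤ 7) = P(X ≤ 7) - P(X ≤ 3)
                   = F(7) - F(3)
                   = 0.877862 - 0.280808
                   = 0.597054

This means approximately 59.7% of outcomes fall in the interval [4, 7].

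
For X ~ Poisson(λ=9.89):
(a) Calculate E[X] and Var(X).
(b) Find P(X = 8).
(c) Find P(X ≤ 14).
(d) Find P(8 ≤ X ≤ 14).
(a) E[X] = 9.8900, Var(X) = 9.8900
(b) P(X = 8) = 0.115048
(c) P(X ≤ 14) = 0.922144
(d) P(8 ≤ X ≤ 14) = 0.691851

We have X ~ Poisson(λ=9.89).

(a) Moments:
E[X] = 9.8900
Var(X) = 9.8900
σ = √Var(X) = 3.1448

(b) Point probability using PMF:
P(X = 8) = 0.115048

(c) Cumulative probability using CDF:
P(X ≤ 14) = F(14) = 0.922144

(d) Range probability:
P(8 ≤ X ≤ 14) = P(X ≤ 14) - P(X ≤ 7)
                   = F(14) - F(7)
                   = 0.922144 - 0.230293
                   = 0.691851

This means approximately 69.2% of outcomes fall in the interval [8, 14].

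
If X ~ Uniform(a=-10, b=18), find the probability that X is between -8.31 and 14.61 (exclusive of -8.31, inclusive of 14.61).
0.818571

We have X ~ Uniform(a=-10, b=18).

To find P(-8.31 < X ≤ 14.61), we use:
P(-8.31 < X ≤ 14.61) = P(X ≤ 14.61) - P(X ≤ -8.31)
                 = F(14.61) - F(-8.31)
                 = 0.878929 - 0.060357
                 = 0.818571

So there's approximately a 81.9% chance that X falls in this range.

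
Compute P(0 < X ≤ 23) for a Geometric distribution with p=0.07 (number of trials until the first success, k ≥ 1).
0.811588

We have X ~ Geometric(p=0.07) (number of trials until the first success, k ≥ 1).

To find P(0 < X ≤ 23), we use:
P(0 < X ≤ 23) = P(X ≤ 23) - P(X ≤ 0)
                 = F(23) - F(0)
                 = 0.811588 - 0.000000
                 = 0.811588

So there's approximately a 81.2% chance that X falls in this range.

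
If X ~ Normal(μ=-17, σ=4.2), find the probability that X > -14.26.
0.257078

We have X ~ Normal(μ=-17, σ=4.2).

P(X > -14.26) = 1 - P(X ≤ -14.26)
                = 1 - F(-14.26)
                = 1 - 0.742922
                = 0.257078

So there's approximately a 25.7% chance that X exceeds -14.26.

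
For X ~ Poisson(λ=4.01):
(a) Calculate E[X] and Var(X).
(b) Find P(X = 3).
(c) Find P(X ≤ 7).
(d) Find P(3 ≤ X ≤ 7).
(a) E[X] = 4.0100, Var(X) = 4.0100
(b) P(X = 3) = 0.194877
(c) P(X ≤ 7) = 0.948269
(d) P(3 ≤ X ≤ 7) = 0.711627

We have X ~ Poisson(λ=4.01).

(a) Moments:
E[X] = 4.0100
Var(X) = 4.0100
σ = √Var(X) = 2.0025

(b) Point probability using PMF:
P(X = 3) = 0.194877

(c) Cumulative probability using CDF:
P(X ≤ 7) = F(7) = 0.948269

(d) Range probability:
P(3 ≤ X ≤ 7) = P(X ≤ 7) - P(X ≤ 2)
                   = F(7) - F(2)
                   = 0.948269 - 0.236642
                   = 0.711627

This means approximately 71.2% of outcomes fall in the interval [3, 7].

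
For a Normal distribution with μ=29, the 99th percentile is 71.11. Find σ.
σ = 18.1013

For X ~ Normal(μ, σ), the p-th percentile satisfies x = μ + z_p × σ,
where z_p = Φ⁻¹(p) is the standard normal quantile.

Step 1: z_{0.99} = Φ⁻¹(0.99) = 2.3263

Step 2: Solve for σ:
71.11 = 29 + 2.3263 × σ
σ = (71.11 - 29) / 2.3263
σ = 42.11 / 2.3263
σ = 18.1013

Verification: μ + z × σ = 29 + 2.3263 × 18.1013 = 71.11 ✓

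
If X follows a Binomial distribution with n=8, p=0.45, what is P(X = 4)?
0.262663

We have X ~ Binomial(n=8, p=0.45).

For a Binomial distribution, the PMF gives us the probability of each outcome.

Using the PMF formula:
P(X = 4) = 0.262663

Rounded to 4 decimal places: 0.2627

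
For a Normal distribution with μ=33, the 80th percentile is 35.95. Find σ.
σ = 3.5051

For X ~ Normal(μ, σ), the p-th percentile satisfies x = μ + z_p × σ,
where z_p = Φ⁻¹(p) is the standard normal quantile.

Step 1: z_{0.8} = Φ⁻¹(0.8) = 0.8416

Step 2: Solve for σ:
35.95 = 33 + 0.8416 × σ
σ = (35.95 - 33) / 0.8416
σ = 2.95 / 0.8416
σ = 3.5051

Verification: μ + z × σ = 33 + 0.8416 × 3.5051 = 35.95 ✓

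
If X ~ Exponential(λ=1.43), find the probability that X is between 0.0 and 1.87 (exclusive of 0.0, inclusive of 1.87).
0.931031

We have X ~ Exponential(λ=1.43).

To find P(0.0 < X ≤ 1.87), we use:
P(0.0 < X ≤ 1.87) = P(X ≤ 1.87) - P(X ≤ 0.0)
                 = F(1.87) - F(0.0)
                 = 0.931031 - 0.000000
                 = 0.931031

So there's approximately a 93.1% chance that X falls in this range.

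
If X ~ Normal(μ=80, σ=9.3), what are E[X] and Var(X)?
E[X] = 80.0000, Var(X) = 86.4900

We have X ~ Normal(μ=80, σ=9.3).

For a Normal distribution with μ=80, σ=9.3:

Expected value:
E[X] = 80.0000

Variance:
Var(X) = 86.4900

Standard deviation:
σ = √Var(X) = 9.3000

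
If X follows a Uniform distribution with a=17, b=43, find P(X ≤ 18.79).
0.068846

We have X ~ Uniform(a=17, b=43).

The CDF gives us P(X ≤ k).

Using the CDF:
P(X ≤ 18.79) = 0.068846

This means there's approximately a 6.9% chance that X is at most 18.79.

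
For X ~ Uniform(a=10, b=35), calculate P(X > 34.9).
0.004000

We have X ~ Uniform(a=10, b=35).

P(X > 34.9) = 1 - P(X ≤ 34.9)
                = 1 - F(34.9)
                = 1 - 0.996000
                = 0.004000

So there's approximately a 0.4% chance that X exceeds 34.9.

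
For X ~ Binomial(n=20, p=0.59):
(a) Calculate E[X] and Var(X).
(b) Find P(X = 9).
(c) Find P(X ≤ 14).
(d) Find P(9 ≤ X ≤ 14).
(a) E[X] = 11.8000, Var(X) = 4.8380
(b) P(X = 9) = 0.080075
(c) P(X ≤ 14) = 0.892067
(d) P(9 ≤ X ≤ 14) = 0.824118

We have X ~ Binomial(n=20, p=0.59).

(a) Moments:
E[X] = 11.8000
Var(X) = 4.8380
σ = √Var(X) = 2.1995

(b) Point probability using PMF:
P(X = 9) = 0.080075

(c) Cumulative probability using CDF:
P(X ≤ 14) = F(14) = 0.892067

(d) Range probability:
P(9 ≤ X ≤ 14) = P(X ≤ 14) - P(X ≤ 8)
                   = F(14) - F(8)
                   = 0.892067 - 0.067949
                   = 0.824118

This means approximately 82.4% of outcomes fall in the interval [9, 14].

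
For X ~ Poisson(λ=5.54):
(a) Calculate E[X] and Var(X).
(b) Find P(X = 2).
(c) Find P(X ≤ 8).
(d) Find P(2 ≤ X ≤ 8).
(a) E[X] = 5.5400, Var(X) = 5.5400
(b) P(X = 2) = 0.060256
(c) P(X ≤ 8) = 0.890931
(d) P(2 ≤ X ≤ 8) = 0.865252

We have X ~ Poisson(λ=5.54).

(a) Moments:
E[X] = 5.5400
Var(X) = 5.5400
σ = √Var(X) = 2.3537

(b) Point probability using PMF:
P(X = 2) = 0.060256

(c) Cumulative probability using CDF:
P(X ≤ 8) = F(8) = 0.890931

(d) Range probability:
P(2 ≤ X ≤ 8) = P(X ≤ 8) - P(X ≤ 1)
                   = F(8) - F(1)
                   = 0.890931 - 0.025679
                   = 0.865252

This means approximately 86.5% of outcomes fall in the interval [2, 8].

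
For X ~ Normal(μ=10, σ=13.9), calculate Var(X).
193.2100

We have X ~ Normal(μ=10, σ=13.9).

For a Normal distribution with μ=10, σ=13.9:
Var(X) = 193.2100

The variance measures the spread of the distribution around the mean.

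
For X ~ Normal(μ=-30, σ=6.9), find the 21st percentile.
-35.5643

We have X ~ Normal(μ=-30, σ=6.9).

We want to find x such that P(X ≤ x) = 0.21.

This is the 21st percentile, which means 21% of values fall below this point.

Using the inverse CDF (quantile function):
x = F⁻¹(0.21) = -35.5643

Verification: P(X ≤ -35.5643) = 0.21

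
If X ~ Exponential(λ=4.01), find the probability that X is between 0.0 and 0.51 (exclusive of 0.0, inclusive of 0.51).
0.870633

We have X ~ Exponential(λ=4.01).

To find P(0.0 < X ≤ 0.51), we use:
P(0.0 < X ≤ 0.51) = P(X ≤ 0.51) - P(X ≤ 0.0)
                 = F(0.51) - F(0.0)
                 = 0.870633 - 0.000000
                 = 0.870633

So there's approximately a 87.1% chance that X falls in this range.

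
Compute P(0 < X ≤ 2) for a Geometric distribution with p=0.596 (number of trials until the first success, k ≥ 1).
0.836784

We have X ~ Geometric(p=0.596) (number of trials until the first success, k ≥ 1).

To find P(0 < X ≤ 2), we use:
P(0 < X ≤ 2) = P(X ≤ 2) - P(X ≤ 0)
                 = F(2) - F(0)
                 = 0.836784 - 0.000000
                 = 0.836784

So there's approximately a 83.7% chance that X falls in this range.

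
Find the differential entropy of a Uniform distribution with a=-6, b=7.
2.5649 nats

We have X ~ Uniform(a=-6, b=7).

The differential entropy measures the uncertainty or information content of the distribution.

For a Uniform distribution with a=-6, b=7:
h(X) = 2.5649 nats

(In bits, this would be 3.7004 bits.)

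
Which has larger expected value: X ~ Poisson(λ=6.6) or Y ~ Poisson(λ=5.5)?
X has larger mean (6.6000 > 5.5000)

Compute the expected value for each distribution:

X ~ Poisson(λ=6.6):
E[X] = 6.6000

Y ~ Poisson(λ=5.5):
E[Y] = 5.5000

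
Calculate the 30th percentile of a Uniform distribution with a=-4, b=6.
-1.0000

We have X ~ Uniform(a=-4, b=6).

We want to find x such that P(X ≤ x) = 0.3.

This is the 30th percentile, which means 30% of values fall below this point.

Using the inverse CDF (quantile function):
x = F⁻¹(0.3) = -1.0000

Verification: P(X ≤ -1.0000) = 0.3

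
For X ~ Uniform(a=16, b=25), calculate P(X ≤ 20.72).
0.524444

We have X ~ Uniform(a=16, b=25).

The CDF gives us P(X ≤ k).

Using the CDF:
P(X ≤ 20.72) = 0.524444

This means there's approximately a 52.4% chance that X is at most 20.72.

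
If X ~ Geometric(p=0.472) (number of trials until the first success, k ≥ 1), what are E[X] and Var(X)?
E[X] = 2.1186, Var(X) = 2.3700

We have X ~ Geometric(p=0.472) (number of trials until the first success, k ≥ 1).

For a Geometric distribution with p=0.472 (number of trials until the first success, k ≥ 1):

Expected value:
E[X] = 2.1186

Variance:
Var(X) = 2.3700

Standard deviation:
σ = √Var(X) = 1.5395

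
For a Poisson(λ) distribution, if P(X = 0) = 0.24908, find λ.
λ = 1.3900

For a Poisson(λ) distribution, the PMF at 0 is:
P(X = 0) = λ^0 e^(-λ) / 0! = e^(-λ)

Given P(X = 0) = 0.24908:
e^(-λ) = 0.24908
-λ = ln(0.24908)
λ = -ln(0.24908) = 1.3900

Verification: e^(-1.3900) = 0.24908 ✓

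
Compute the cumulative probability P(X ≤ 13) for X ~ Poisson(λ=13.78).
0.487937

We have X ~ Poisson(λ=13.78).

The CDF gives us P(X ≤ k).

Using the CDF:
P(X ≤ 13) = 0.487937

This means there's approximately a 48.8% chance that X is at most 13.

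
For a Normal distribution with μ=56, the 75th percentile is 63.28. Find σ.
σ = 10.7933

For X ~ Normal(μ, σ), the p-th percentile satisfies x = μ + z_p × σ,
where z_p = Φ⁻¹(p) is the standard normal quantile.

Step 1: z_{0.75} = Φ⁻¹(0.75) = 0.6745

Step 2: Solve for σ:
63.28 = 56 + 0.6745 × σ
σ = (63.28 - 56) / 0.6745
σ = 7.28 / 0.6745
σ = 10.7933

Verification: μ + z × σ = 56 + 0.6745 × 10.7933 = 63.28 ✓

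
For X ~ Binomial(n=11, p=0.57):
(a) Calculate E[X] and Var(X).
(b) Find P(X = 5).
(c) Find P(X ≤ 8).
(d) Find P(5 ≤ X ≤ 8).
(a) E[X] = 6.2700, Var(X) = 2.6961
(b) P(X = 5) = 0.175722
(c) P(X ≤ 8) = 0.916221
(d) P(5 ≤ X ≤ 8) = 0.775389

We have X ~ Binomial(n=11, p=0.57).

(a) Moments:
E[X] = 6.2700
Var(X) = 2.6961
σ = √Var(X) = 1.6420

(b) Point probability using PMF:
P(X = 5) = 0.175722

(c) Cumulative probability using CDF:
P(X ≤ 8) = F(8) = 0.916221

(d) Range probability:
P(5 ≤ X ≤ 8) = P(X ≤ 8) - P(X ≤ 4)
                   = F(8) - F(4)
                   = 0.916221 - 0.140832
                   = 0.775389

This means approximately 77.5% of outcomes fall in the interval [5, 8].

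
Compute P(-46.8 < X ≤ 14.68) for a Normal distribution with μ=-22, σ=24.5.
0.777111

We have X ~ Normal(μ=-22, σ=24.5).

To find P(-46.8 < X ≤ 14.68), we use:
P(-46.8 < X ≤ 14.68) = P(X ≤ 14.68) - P(X ≤ -46.8)
                 = F(14.68) - F(-46.8)
                 = 0.932822 - 0.155710
                 = 0.777111

So there's approximately a 77.7% chance that X falls in this range.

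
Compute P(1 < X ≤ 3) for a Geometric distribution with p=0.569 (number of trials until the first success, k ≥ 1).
0.350937

We have X ~ Geometric(p=0.569) (number of trials until the first success, k ≥ 1).

To find P(1 < X ≤ 3), we use:
P(1 < X ≤ 3) = P(X ≤ 3) - P(X ≤ 1)
                 = F(3) - F(1)
                 = 0.919937 - 0.569000
                 = 0.350937

So there's approximately a 35.1% chance that X falls in this range.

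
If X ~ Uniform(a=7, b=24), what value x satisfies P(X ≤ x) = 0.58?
16.8600

We have X ~ Uniform(a=7, b=24).

We want to find x such that P(X ≤ x) = 0.58.

This is the 58th percentile, which means 58% of values fall below this point.

Using the inverse CDF (quantile function):
x = F⁻¹(0.58) = 16.8600

Verification: P(X ≤ 16.8600) = 0.58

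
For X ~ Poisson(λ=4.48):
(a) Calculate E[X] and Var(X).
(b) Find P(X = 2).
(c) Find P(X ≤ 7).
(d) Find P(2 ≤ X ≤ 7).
(a) E[X] = 4.4800, Var(X) = 4.4800
(b) P(X = 2) = 0.113733
(c) P(X ≤ 7) = 0.915052
(d) P(2 ≤ X ≤ 7) = 0.852945

We have X ~ Poisson(λ=4.48).

(a) Moments:
E[X] = 4.4800
Var(X) = 4.4800
σ = √Var(X) = 2.1166

(b) Point probability using PMF:
P(X = 2) = 0.113733

(c) Cumulative probability using CDF:
P(X ≤ 7) = F(7) = 0.915052

(d) Range probability:
P(2 ≤ X ≤ 7) = P(X ≤ 7) - P(X ≤ 1)
                   = F(7) - F(1)
                   = 0.915052 - 0.062107
                   = 0.852945

This means approximately 85.3% of outcomes fall in the interval [2, 7].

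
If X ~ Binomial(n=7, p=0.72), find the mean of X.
5.0400

We have X ~ Binomial(n=7, p=0.72).

For a Binomial distribution with n=7, p=0.72:
E[X] = 5.0400

This is the expected (average) value of X.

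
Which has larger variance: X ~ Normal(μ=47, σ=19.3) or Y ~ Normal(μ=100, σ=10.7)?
X has larger variance (372.4900 > 114.4900)

Compute the variance for each distribution:

X ~ Normal(μ=47, σ=19.3):
Var(X) = 372.4900

Y ~ Normal(μ=100, σ=10.7):
Var(Y) = 114.4900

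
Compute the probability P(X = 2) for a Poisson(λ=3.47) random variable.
0.187339

We have X ~ Poisson(λ=3.47).

For a Poisson distribution, the PMF gives us the probability of each outcome.

Using the PMF formula:
P(X = 2) = 0.187339

Rounded to 4 decimal places: 0.1873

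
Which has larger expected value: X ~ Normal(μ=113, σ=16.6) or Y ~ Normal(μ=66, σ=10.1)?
X has larger mean (113.0000 > 66.0000)

Compute the expected value for each distribution:

X ~ Normal(μ=113, σ=16.6):
E[X] = 113.0000

Y ~ Normal(μ=66, σ=10.1):
E[Y] = 66.0000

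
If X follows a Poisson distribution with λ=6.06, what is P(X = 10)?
0.042967

We have X ~ Poisson(λ=6.06).

For a Poisson distribution, the PMF gives us the probability of each outcome.

Using the PMF formula:
P(X = 10) = 0.042967

Rounded to 4 decimal places: 0.0430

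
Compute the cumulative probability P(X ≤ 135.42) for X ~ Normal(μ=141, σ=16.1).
0.364452

We have X ~ Normal(μ=141, σ=16.1).

The CDF gives us P(X ≤ k).

Using the CDF:
P(X ≤ 135.42) = 0.364452

This means there's approximately a 36.4% chance that X is at most 135.42.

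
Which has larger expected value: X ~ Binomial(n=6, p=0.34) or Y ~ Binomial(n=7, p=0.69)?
Y has larger mean (4.8300 > 2.0400)

Compute the expected value for each distribution:

X ~ Binomial(n=6, p=0.34):
E[X] = 2.0400

Y ~ Binomial(n=7, p=0.69):
E[Y] = 4.8300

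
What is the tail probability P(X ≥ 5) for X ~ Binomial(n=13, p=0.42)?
0.700328

We have X ~ Binomial(n=13, p=0.42).

For discrete distributions, P(X ≥ 5) = 1 - P(X ≤ 4).

P(X ≤ 4) = 0.299672
P(X ≥ 5) = 1 - 0.299672 = 0.700328

So there's approximately a 70.0% chance that X is at least 5.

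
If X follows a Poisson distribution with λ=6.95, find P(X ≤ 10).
0.904990

We have X ~ Poisson(λ=6.95).

The CDF gives us P(X ≤ k).

Using the CDF:
P(X ≤ 10) = 0.904990

This means there's approximately a 90.5% chance that X is at most 10.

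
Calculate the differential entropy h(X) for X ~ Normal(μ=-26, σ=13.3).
4.0067 nats

We have X ~ Normal(μ=-26, σ=13.3).

The differential entropy measures the uncertainty or information content of the distribution.

For a Normal distribution with μ=-26, σ=13.3:
h(X) = 4.0067 nats

(In bits, this would be 5.7804 bits.)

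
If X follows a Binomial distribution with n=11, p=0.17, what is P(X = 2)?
0.297142

We have X ~ Binomial(n=11, p=0.17).

For a Binomial distribution, the PMF gives us the probability of each outcome.

Using the PMF formula:
P(X = 2) = 0.297142

Rounded to 4 decimal places: 0.2971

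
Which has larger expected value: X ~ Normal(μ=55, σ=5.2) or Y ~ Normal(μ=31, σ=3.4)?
X has larger mean (55.0000 > 31.0000)

Compute the expected value for each distribution:

X ~ Normal(μ=55, σ=5.2):
E[X] = 55.0000

Y ~ Normal(μ=31, σ=3.4):
E[Y] = 31.0000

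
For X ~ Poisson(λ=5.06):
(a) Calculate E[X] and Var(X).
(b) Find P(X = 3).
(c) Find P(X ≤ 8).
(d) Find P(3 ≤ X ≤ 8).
(a) E[X] = 5.0600, Var(X) = 5.0600
(b) P(X = 3) = 0.137016
(c) P(X ≤ 8) = 0.927919
(d) P(3 ≤ X ≤ 8) = 0.808230

We have X ~ Poisson(λ=5.06).

(a) Moments:
E[X] = 5.0600
Var(X) = 5.0600
σ = √Var(X) = 2.2494

(b) Point probability using PMF:
P(X = 3) = 0.137016

(c) Cumulative probability using CDF:
P(X ≤ 8) = F(8) = 0.927919

(d) Range probability:
P(3 ≤ X ≤ 8) = P(X ≤ 8) - P(X ≤ 2)
                   = F(8) - F(2)
                   = 0.927919 - 0.119689
                   = 0.808230

This means approximately 80.8% of outcomes fall in the interval [3, 8].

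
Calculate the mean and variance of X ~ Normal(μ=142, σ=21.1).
E[X] = 142.0000, Var(X) = 445.2100

We have X ~ Normal(μ=142, σ=21.1).

For a Normal distribution with μ=142, σ=21.1:

Expected value:
E[X] = 142.0000

Variance:
Var(X) = 445.2100

Standard deviation:
σ = √Var(X) = 21.1000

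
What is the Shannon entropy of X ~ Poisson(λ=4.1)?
2.0998 nats

We have X ~ Poisson(λ=4.1).

The Shannon entropy measures the uncertainty or information content of the distribution.

For a Poisson distribution with λ=4.1:
H(X) = 2.0998 nats

(In bits, this would be 3.0294 bits.)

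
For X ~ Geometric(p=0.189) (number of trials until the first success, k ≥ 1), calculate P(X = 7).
0.053776

We have X ~ Geometric(p=0.189) (number of trials until the first success, k ≥ 1).

For a Geometric distribution, the PMF gives us the probability of each outcome.

Using the PMF formula:
P(X = 7) = 0.053776

Rounded to 4 decimal places: 0.0538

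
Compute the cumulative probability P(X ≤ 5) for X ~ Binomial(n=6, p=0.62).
0.943200

We have X ~ Binomial(n=6, p=0.62).

The CDF gives us P(X ≤ k).

Using the CDF:
P(X ≤ 5) = 0.943200

This means there's approximately a 94.3% chance that X is at most 5.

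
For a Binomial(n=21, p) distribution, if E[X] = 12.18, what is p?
p = 0.58

For a Binomial(n, p) distribution:
E[X] = n × p

Given n = 21 and E[X] = 12.18:
12.18 = 21 × p
p = 12.18 / 21 = 0.58

Verification: Binomial(21, 0.58) has E[X] = 12.18 ✓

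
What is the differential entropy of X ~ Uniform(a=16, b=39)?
3.1355 nats

We have X ~ Uniform(a=16, b=39).

The differential entropy measures the uncertainty or information content of the distribution.

For a Uniform distribution with a=16, b=39:
h(X) = 3.1355 nats

(In bits, this would be 4.5236 bits.)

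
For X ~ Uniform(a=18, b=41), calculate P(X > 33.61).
0.321304

We have X ~ Uniform(a=18, b=41).

P(X > 33.61) = 1 - P(X ≤ 33.61)
                = 1 - F(33.61)
                = 1 - 0.678696
                = 0.321304

So there's approximately a 32.1% chance that X exceeds 33.61.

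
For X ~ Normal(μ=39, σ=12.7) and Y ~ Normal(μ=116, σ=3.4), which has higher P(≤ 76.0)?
X has higher probability (P(X ≤ 76.0) = 0.9982 > P(Y ≤ 76.0) = 0.0000)

Compute P(≤ 76.0) for each distribution:

X ~ Normal(μ=39, σ=12.7):
P(X ≤ 76.0) = 0.9982

Y ~ Normal(μ=116, σ=3.4):
P(Y ≤ 76.0) = 0.0000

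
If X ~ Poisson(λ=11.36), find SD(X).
3.3705

We have X ~ Poisson(λ=11.36).

For a Poisson distribution with λ=11.36:
σ = √Var(X) = 3.3705

The standard deviation is the square root of the variance.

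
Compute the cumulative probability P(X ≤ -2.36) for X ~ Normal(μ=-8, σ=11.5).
0.688087

We have X ~ Normal(μ=-8, σ=11.5).

The CDF gives us P(X ≤ k).

Using the CDF:
P(X ≤ -2.36) = 0.688087

This means there's approximately a 68.8% chance that X is at most -2.36.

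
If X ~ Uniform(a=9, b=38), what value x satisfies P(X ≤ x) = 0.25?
16.2500

We have X ~ Uniform(a=9, b=38).

We want to find x such that P(X ≤ x) = 0.25.

This is the 25th percentile, which means 25% of values fall below this point.

Using the inverse CDF (quantile function):
x = F⁻¹(0.25) = 16.2500

Verification: P(X ≤ 16.2500) = 0.25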